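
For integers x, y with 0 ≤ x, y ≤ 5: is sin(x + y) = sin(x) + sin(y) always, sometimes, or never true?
Sometimes true

It holds at (x, y) = (0, 3) (both sides equal sin(3) ≈ 0.1411), but fails at (x, y) = (2, 2) (LHS = sin(4) ≈ -0.7568, RHS = 2·sin(2) ≈ 1.819).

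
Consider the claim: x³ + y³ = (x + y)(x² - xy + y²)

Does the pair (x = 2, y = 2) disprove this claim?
No

Substituting x = 2, y = 2:
LHS = 2³ + 2³ = 16
RHS = (2 + 2)(2² - 2·2 + 2²) = 16

The sides agree, so this pair does not disprove the claim.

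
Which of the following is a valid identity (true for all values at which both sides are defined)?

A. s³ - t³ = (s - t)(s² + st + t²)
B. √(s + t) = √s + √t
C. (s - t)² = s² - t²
A: holds — e.g. at (1, 1), both sides equal 0.
B: fails at (2, 5) — LHS = √(7) ≈ 2.646, RHS = √(2) + √(5) ≈ 3.65.
C: fails at (1, 2) — LHS = 1, RHS = -3.

Answer: A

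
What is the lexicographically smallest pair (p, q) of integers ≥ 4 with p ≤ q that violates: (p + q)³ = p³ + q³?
Substituting (4, 4) into the claim:
LHS = (4 + 4)³ = 512
RHS = 4³ + 4³ = 128

Since LHS ≠ RHS, this pair disproves the claim, and no lexicographically smaller pair (p ≤ q, integers ≥ 4) does.

For instance (4, 10) is also a counterexample (LHS = 2744, RHS = 1064), but it's lexicographically larger.

Answer: (p, q) = (4, 4)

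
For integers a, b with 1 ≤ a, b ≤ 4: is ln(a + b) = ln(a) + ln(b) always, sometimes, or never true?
Sometimes true

It holds at (a, b) = (2, 2) (both sides equal ln(4) ≈ 1.386), but fails at (a, b) = (4, 3) (LHS = ln(7) ≈ 1.946, RHS = ln(3) + ln(4) ≈ 2.485).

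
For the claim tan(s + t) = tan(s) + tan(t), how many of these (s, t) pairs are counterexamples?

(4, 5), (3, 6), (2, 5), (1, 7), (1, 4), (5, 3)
6

Testing each pair:
(4, 5): LHS = tan(9) ≈ -0.4523, RHS = tan(5) + tan(4) ≈ -2.223 → counterexample
(3, 6): LHS = tan(9) ≈ -0.4523, RHS = tan(6) + tan(3) ≈ -0.4336 → counterexample
(2, 5): LHS = tan(7) ≈ 0.8714, RHS = tan(5) + tan(2) ≈ -5.566 → counterexample
(1, 7): LHS = tan(8) ≈ -6.8, RHS = tan(7) + tan(1) ≈ 2.429 → counterexample
(1, 4): LHS = tan(5) ≈ -3.381, RHS = tan(4) + tan(1) ≈ 2.715 → counterexample
(5, 3): LHS = tan(8) ≈ -6.8, RHS = tan(5) + tan(3) ≈ -3.523 → counterexample

That makes 6 counterexamples.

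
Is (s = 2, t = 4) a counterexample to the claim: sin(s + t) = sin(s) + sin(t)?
Substituting s = 2, t = 4:
LHS = sin(2 + 4) = sin(6) ≈ -0.2794
RHS = sin(2) + sin(4) ≈ 0.1525

Since LHS ≠ RHS, this pair disproves the claim.

Answer: Yes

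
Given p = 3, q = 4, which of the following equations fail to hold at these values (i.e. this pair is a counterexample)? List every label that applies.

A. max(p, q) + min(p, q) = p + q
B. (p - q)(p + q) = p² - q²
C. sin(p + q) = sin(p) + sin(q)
Evaluating each claim at the given values:
A. LHS = 7, RHS = 7 → holds here (LHS = RHS)
B. LHS = -7, RHS = -7 → holds here (LHS = RHS)
C. LHS = sin(7) ≈ 0.657, RHS = sin(4) + sin(3) ≈ -0.6157 → fails here (LHS ≠ RHS)

Answer: C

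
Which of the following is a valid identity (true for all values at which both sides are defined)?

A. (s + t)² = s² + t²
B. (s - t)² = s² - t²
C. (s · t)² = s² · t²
C

A: fails at (4, 4) — LHS = 64, RHS = 32.
B: fails at (2, 3) — LHS = 1, RHS = -5.
C: holds — e.g. at (0, 1), both sides equal 0.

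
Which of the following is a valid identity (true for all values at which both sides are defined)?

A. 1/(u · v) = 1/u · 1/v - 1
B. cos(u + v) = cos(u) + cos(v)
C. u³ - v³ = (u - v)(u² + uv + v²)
A: fails at (1, 4) — LHS = 1/4, RHS = -3/4.
B: fails at (1, 1) — LHS = cos(2) ≈ -0.4161, RHS = 2·cos(1) ≈ 1.081.
C: holds — e.g. at (5, 5), both sides equal 0.

Answer: C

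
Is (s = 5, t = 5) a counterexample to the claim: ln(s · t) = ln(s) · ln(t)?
Yes

Substituting s = 5, t = 5:
LHS = ln(5 · 5) = ln(25) ≈ 3.219
RHS = ln(5) · ln(5) = ln(5)² ≈ 2.59

Since LHS ≠ RHS, this pair disproves the claim.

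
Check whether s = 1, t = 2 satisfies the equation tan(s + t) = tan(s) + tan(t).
Fails

Substituting s = 1, t = 2:

LHS = tan(1 + 2) = tan(3) ≈ -0.1425
RHS = tan(1) + tan(2) ≈ -0.6276

LHS ≠ RHS, so the equation does not hold at this point.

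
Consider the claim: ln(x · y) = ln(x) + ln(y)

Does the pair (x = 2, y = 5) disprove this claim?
No

Substituting x = 2, y = 5:
LHS = ln(2 · 5) = ln(10) ≈ 2.303
RHS = ln(2) + ln(5) ≈ 2.303

The sides agree, so this pair does not disprove the claim.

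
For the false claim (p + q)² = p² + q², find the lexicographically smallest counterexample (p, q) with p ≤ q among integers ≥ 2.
Substituting (2, 2) into the claim:
LHS = (2 + 2)² = 16
RHS = 2² + 2² = 8

Since LHS ≠ RHS, this pair disproves the claim, and no lexicographically smaller pair (p ≤ q, integers ≥ 2) does.

For instance (5, 9) is also a counterexample (LHS = 196, RHS = 106), but it's lexicographically larger.

Answer: (p, q) = (2, 2)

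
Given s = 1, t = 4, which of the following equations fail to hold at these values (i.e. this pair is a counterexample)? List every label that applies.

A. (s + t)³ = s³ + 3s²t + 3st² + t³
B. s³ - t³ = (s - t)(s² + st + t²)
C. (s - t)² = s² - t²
Evaluating each claim at the given values:
A. LHS = 125, RHS = 125 → holds here (LHS = RHS)
B. LHS = -63, RHS = -63 → holds here (LHS = RHS)
C. LHS = 9, RHS = -15 → fails here (LHS ≠ RHS)

Answer: C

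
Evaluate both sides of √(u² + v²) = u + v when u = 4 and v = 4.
LHS = √(4² + 4²) = 4·√(2) ≈ 5.657
RHS = 4 + 4 = 8

LHS ≠ RHS (they differ by about 2.343), so the equation does not hold here.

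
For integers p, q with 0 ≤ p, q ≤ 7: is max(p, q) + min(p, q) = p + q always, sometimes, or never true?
Always true

The identity holds for every pair in the range. For instance at (p, q) = (2, 2): both sides equal 4.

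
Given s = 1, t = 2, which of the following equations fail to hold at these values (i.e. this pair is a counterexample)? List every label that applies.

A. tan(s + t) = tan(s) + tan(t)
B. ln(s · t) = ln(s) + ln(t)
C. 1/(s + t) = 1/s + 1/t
A, C

Evaluating each claim at the given values:
A. LHS = tan(3) ≈ -0.1425, RHS = tan(2) + tan(1) ≈ -0.6276 → fails here (LHS ≠ RHS)
B. LHS = ln(2) ≈ 0.6931, RHS = ln(2) ≈ 0.6931 → holds here (LHS = RHS)
C. LHS = 1/3, RHS = 3/2 → fails here (LHS ≠ RHS)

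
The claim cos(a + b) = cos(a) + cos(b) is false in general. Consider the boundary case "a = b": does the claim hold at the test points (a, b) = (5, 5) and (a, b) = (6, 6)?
No, fails at both test points

At (5, 5): LHS = cos(10) ≈ -0.8391 ≠ RHS = 2·cos(5) ≈ 0.5673
At (6, 6): LHS = cos(12) ≈ 0.8439 ≠ RHS = 2·cos(6) ≈ 1.92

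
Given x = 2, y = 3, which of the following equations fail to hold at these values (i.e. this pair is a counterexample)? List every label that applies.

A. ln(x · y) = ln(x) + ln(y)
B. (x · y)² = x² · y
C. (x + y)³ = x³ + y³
B, C

Evaluating each claim at the given values:
A. LHS = ln(6) ≈ 1.792, RHS = ln(2) + ln(3) ≈ 1.792 → holds here (LHS = RHS)
B. LHS = 36, RHS = 12 → fails here (LHS ≠ RHS)
C. LHS = 125, RHS = 35 → fails here (LHS ≠ RHS)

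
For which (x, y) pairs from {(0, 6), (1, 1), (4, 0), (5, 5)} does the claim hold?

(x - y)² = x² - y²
Testing each pair:
(0, 6): LHS = 36, RHS = -36 → fails
(1, 1): LHS = 0, RHS = 0 → holds
(4, 0): LHS = 16, RHS = 16 → holds
(5, 5): LHS = 0, RHS = 0 → holds

3 of 4 pairs satisfy the claim.

Answer: (1, 1), (4, 0), (5, 5)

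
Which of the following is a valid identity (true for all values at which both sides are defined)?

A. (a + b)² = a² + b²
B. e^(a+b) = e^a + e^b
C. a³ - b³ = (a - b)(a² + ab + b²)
A: fails at (1, 1) — LHS = 4, RHS = 2.
B: fails at (3, 3) — LHS = e^6 ≈ 403.4, RHS = 2·e^3 ≈ 40.17.
C: holds — e.g. at (1, 4), both sides equal -63.

Answer: C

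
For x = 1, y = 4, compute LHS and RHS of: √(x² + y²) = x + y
LHS = √(1² + 4²) = √(17) ≈ 4.123
RHS = 1 + 4 = 5

LHS ≠ RHS (they differ by about 0.8769), so the equation does not hold here.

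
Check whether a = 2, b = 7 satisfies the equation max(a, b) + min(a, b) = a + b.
Holds

Substituting a = 2, b = 7:

LHS = max(2, 7) + min(2, 7) = 9
RHS = 2 + 7 = 9

LHS = RHS, so the equation holds at this point.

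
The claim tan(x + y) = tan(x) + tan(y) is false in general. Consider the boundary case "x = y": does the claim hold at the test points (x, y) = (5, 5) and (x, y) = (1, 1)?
No, fails at both test points

At (5, 5): LHS = tan(10) ≈ 0.6484 ≠ RHS = 2·tan(5) ≈ -6.761
At (1, 1): LHS = tan(2) ≈ -2.185 ≠ RHS = 2·tan(1) ≈ 3.115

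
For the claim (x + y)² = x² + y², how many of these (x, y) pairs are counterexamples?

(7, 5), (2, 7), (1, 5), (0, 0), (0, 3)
3

Testing each pair:
(7, 5): LHS = 144, RHS = 74 → counterexample
(2, 7): LHS = 81, RHS = 53 → counterexample
(1, 5): LHS = 36, RHS = 26 → counterexample
(0, 0): LHS = 0, RHS = 0 → satisfies claim
(0, 3): LHS = 9, RHS = 9 → satisfies claim

That makes 3 counterexamples.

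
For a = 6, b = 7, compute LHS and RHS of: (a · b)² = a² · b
LHS = (6 · 7)² = 1764
RHS = 6² · 7 = 252

LHS ≠ RHS, so the equation does not hold here.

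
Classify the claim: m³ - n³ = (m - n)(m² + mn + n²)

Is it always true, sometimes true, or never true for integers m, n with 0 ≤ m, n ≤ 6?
Always true

The identity holds for every pair in the range. For instance at (m, n) = (1, 0): both sides equal 1.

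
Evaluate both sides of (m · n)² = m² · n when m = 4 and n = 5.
LHS = (4 · 5)² = 400
RHS = 4² · 5 = 80

LHS ≠ RHS, so the equation does not hold here.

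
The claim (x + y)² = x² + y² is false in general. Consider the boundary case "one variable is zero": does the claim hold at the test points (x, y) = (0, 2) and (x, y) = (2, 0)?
At (0, 2): LHS = 4, RHS = 4 → equal
At (2, 0): LHS = 4, RHS = 4 → equal

So the claim does hold at both of these boundary points, even though it is not an identity.

Answer: Yes, holds at both test points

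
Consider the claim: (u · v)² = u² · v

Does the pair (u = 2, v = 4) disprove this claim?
Yes

Substituting u = 2, v = 4:
LHS = (2 · 4)² = 64
RHS = 2² · 4 = 16

Since LHS ≠ RHS, this pair disproves the claim.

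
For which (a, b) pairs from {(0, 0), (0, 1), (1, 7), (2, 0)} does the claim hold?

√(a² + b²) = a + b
Testing each pair:
(0, 0): LHS = 0, RHS = 0 → holds
(0, 1): LHS = 1, RHS = 1 → holds
(1, 7): LHS = 5·√(2) ≈ 7.071, RHS = 8 → fails
(2, 0): LHS = 2, RHS = 2 → holds

3 of 4 pairs satisfy the claim.

Answer: (0, 0), (0, 1), (2, 0)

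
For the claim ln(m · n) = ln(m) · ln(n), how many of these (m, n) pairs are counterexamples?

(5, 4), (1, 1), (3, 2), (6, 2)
Testing each pair:
(5, 4): LHS = ln(20) ≈ 2.996, RHS = ln(4)·ln(5) ≈ 2.231 → counterexample
(1, 1): LHS = 0, RHS = 0 → satisfies claim
(3, 2): LHS = ln(6) ≈ 1.792, RHS = ln(2)·ln(3) ≈ 0.7615 → counterexample
(6, 2): LHS = ln(12) ≈ 2.485, RHS = ln(2)·ln(6) ≈ 1.242 → counterexample

That makes 3 counterexamples.

Answer: 3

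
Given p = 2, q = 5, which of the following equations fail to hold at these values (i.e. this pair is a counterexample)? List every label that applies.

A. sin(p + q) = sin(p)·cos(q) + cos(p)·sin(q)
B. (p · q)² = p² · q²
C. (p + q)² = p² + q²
Evaluating each claim at the given values:
A. LHS = sin(7) ≈ 0.657, RHS = sin(2)·cos(5) + sin(5)·cos(2) ≈ 0.657 → holds here (LHS = RHS)
B. LHS = 100, RHS = 100 → holds here (LHS = RHS)
C. LHS = 49, RHS = 29 → fails here (LHS ≠ RHS)

Answer: C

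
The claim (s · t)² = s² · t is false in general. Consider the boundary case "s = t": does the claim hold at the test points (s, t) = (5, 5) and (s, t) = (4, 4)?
No, fails at both test points

At (5, 5): LHS = 625 ≠ RHS = 125
At (4, 4): LHS = 256 ≠ RHS = 64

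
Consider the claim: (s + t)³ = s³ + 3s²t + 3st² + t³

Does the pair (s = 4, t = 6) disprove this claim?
Substituting s = 4, t = 6:
LHS = (4 + 6)³ = 1000
RHS = 4³ + 3·4²·6 + 3·4·6² + 6³ = 1000

The sides agree, so this pair does not disprove the claim.

Answer: No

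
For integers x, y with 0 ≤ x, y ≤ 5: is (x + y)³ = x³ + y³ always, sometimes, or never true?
It holds at (x, y) = (4, 0) (both sides equal 64), but fails at (x, y) = (3, 4) (LHS = 343, RHS = 91).

Answer: Sometimes true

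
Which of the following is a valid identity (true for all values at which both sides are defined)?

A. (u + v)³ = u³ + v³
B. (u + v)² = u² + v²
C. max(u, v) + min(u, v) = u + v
A: fails at (5, 8) — LHS = 2197, RHS = 637.
B: fails at (2, 5) — LHS = 49, RHS = 29.
C: holds — e.g. at (2, 2), both sides equal 4.

Answer: C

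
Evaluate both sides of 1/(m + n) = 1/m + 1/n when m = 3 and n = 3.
LHS = 1/(3 + 3) = 1/6
RHS = 1/3 + 1/3 = 2/3

LHS ≠ RHS, so the equation does not hold here.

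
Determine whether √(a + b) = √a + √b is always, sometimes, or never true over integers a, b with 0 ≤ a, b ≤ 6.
It holds at (a, b) = (6, 0) (both sides equal √(6) ≈ 2.449), but fails at (a, b) = (4, 4) (LHS = 2·√(2) ≈ 2.828, RHS = 4).

Answer: Sometimes true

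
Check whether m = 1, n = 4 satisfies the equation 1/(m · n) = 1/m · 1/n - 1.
Fails

Substituting m = 1, n = 4:

LHS = 1/(1 · 4) = 1/4
RHS = 1/1 · 1/4 - 1 = -3/4

LHS ≠ RHS, so the equation does not hold at this point.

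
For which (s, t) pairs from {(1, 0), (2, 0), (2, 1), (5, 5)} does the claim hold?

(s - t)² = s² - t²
Testing each pair:
(1, 0): LHS = 1, RHS = 1 → holds
(2, 0): LHS = 4, RHS = 4 → holds
(2, 1): LHS = 1, RHS = 3 → fails
(5, 5): LHS = 0, RHS = 0 → holds

3 of 4 pairs satisfy the claim.

Answer: (1, 0), (2, 0), (5, 5)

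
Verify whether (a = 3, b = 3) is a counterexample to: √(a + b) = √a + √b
Substituting a = 3, b = 3:
LHS = √(3 + 3) = √(6) ≈ 2.449
RHS = √3 + √3 = 2·√(3) ≈ 3.464

Since LHS ≠ RHS, this pair disproves the claim.

Answer: Yes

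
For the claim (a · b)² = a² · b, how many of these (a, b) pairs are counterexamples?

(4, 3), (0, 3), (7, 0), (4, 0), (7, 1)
Testing each pair:
(4, 3): LHS = 144, RHS = 48 → counterexample
(0, 3): LHS = 0, RHS = 0 → satisfies claim
(7, 0): LHS = 0, RHS = 0 → satisfies claim
(4, 0): LHS = 0, RHS = 0 → satisfies claim
(7, 1): LHS = 49, RHS = 49 → satisfies claim

That makes 1 counterexample.

Answer: 1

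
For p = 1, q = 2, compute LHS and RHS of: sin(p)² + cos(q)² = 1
LHS = sin(1)² + cos(2)² ≈ 0.8813
RHS = 1

LHS ≠ RHS (they differ by about 0.1187), so the equation does not hold here.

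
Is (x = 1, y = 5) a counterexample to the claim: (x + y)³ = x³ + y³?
Yes

Substituting x = 1, y = 5:
LHS = (1 + 5)³ = 216
RHS = 1³ + 5³ = 126

Since LHS ≠ RHS, this pair disproves the claim.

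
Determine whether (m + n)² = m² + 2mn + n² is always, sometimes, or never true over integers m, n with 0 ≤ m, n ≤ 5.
The identity holds for every pair in the range. For instance at (m, n) = (5, 3): both sides equal 64.

Answer: Always true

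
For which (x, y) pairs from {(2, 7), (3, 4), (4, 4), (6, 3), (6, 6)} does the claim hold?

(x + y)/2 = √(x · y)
(4, 4), (6, 6)

Testing each pair:
(2, 7): LHS = 9/2, RHS = √(14) ≈ 3.742 → fails
(3, 4): LHS = 7/2, RHS = 2·√(3) ≈ 3.464 → fails
(4, 4): LHS = 4, RHS = 4 → holds
(6, 3): LHS = 9/2, RHS = 3·√(2) ≈ 4.243 → fails
(6, 6): LHS = 6, RHS = 6 → holds

2 of 5 pairs satisfy the claim.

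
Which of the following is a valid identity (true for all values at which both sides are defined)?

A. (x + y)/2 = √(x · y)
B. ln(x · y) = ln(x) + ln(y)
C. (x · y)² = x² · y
A: fails at (2, 5) — LHS = 7/2, RHS = √(10) ≈ 3.162.
B: holds — e.g. at (2, 3), both sides equal ln(6) ≈ 1.792.
C: fails at (3, 3) — LHS = 81, RHS = 27.

Answer: B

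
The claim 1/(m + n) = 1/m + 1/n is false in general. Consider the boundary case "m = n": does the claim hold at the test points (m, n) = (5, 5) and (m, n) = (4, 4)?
No, fails at both test points

At (5, 5): LHS = 1/10 ≠ RHS = 2/5
At (4, 4): LHS = 1/8 ≠ RHS = 1/2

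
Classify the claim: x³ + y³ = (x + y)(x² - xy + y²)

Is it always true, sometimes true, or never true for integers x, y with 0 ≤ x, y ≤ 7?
Always true

The identity holds for every pair in the range. For instance at (x, y) = (2, 6): both sides equal 224.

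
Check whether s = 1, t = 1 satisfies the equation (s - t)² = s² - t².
Holds

Substituting s = 1, t = 1:

LHS = (1 - 1)² = 0
RHS = 1² - 1² = 0

LHS = RHS, so the equation holds at this point.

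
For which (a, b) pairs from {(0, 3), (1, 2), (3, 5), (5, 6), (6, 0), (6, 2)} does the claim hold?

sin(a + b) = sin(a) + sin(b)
Testing each pair:
(0, 3): LHS = sin(3) ≈ 0.1411, RHS = sin(3) ≈ 0.1411 → holds
(1, 2): LHS = sin(3) ≈ 0.1411, RHS = sin(1) + sin(2) ≈ 1.751 → fails
(3, 5): LHS = sin(8) ≈ 0.9894, RHS = sin(5) + sin(3) ≈ -0.8178 → fails
(5, 6): LHS = sin(11) ≈ -1, RHS = sin(5) + sin(6) ≈ -1.238 → fails
(6, 0): LHS = sin(6) ≈ -0.2794, RHS = sin(6) ≈ -0.2794 → holds
(6, 2): LHS = sin(8) ≈ 0.9894, RHS = sin(6) + sin(2) ≈ 0.6299 → fails

2 of 6 pairs satisfy the claim.

Answer: (0, 3), (6, 0)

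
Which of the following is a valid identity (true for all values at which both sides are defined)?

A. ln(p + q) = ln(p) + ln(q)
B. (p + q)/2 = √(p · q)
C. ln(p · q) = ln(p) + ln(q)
C

A: fails at (6, 7) — LHS = ln(13) ≈ 2.565, RHS = ln(6) + ln(7) ≈ 3.738.
B: fails at (1, 3) — LHS = 2, RHS = √(3) ≈ 1.732.
C: holds — e.g. at (3, 4), both sides equal ln(12) ≈ 2.485.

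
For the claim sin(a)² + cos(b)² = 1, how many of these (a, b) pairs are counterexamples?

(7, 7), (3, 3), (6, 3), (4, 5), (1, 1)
Testing each pair:
(7, 7): LHS = sin(7)² + cos(7)² = 1, RHS = 1 → satisfies claim
(3, 3): LHS = sin(3)² + cos(3)² = 1, RHS = 1 → satisfies claim
(6, 3): LHS = sin(6)² + cos(3)² ≈ 1.058, RHS = 1 → counterexample
(4, 5): LHS = cos(5)² + sin(4)² ≈ 0.6532, RHS = 1 → counterexample
(1, 1): LHS = cos(1)² + sin(1)² = 1, RHS = 1 → satisfies claim

That makes 2 counterexamples.

Answer: 2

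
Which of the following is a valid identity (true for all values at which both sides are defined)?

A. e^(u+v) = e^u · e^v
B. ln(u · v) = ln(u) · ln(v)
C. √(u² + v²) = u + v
A: holds — e.g. at (5, 5), both sides equal e^10 ≈ 22026.5.
B: fails at (2, 3) — LHS = ln(6) ≈ 1.792, RHS = ln(2)·ln(3) ≈ 0.7615.
C: fails at (2, 5) — LHS = √(29) ≈ 5.385, RHS = 7.

Answer: A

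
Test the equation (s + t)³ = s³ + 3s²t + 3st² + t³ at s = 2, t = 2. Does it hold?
Substituting s = 2, t = 2:

LHS = (2 + 2)³ = 64
RHS = 2³ + 3·2²·2 + 3·2·2² + 2³ = 64

LHS = RHS, so the equation holds at this point.

Answer: Holds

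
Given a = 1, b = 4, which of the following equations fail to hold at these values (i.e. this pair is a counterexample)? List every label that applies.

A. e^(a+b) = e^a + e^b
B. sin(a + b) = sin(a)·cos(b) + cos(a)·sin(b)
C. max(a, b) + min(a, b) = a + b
Evaluating each claim at the given values:
A. LHS = e^5 ≈ 148.4, RHS = e + e^4 ≈ 57.32 → fails here (LHS ≠ RHS)
B. LHS = sin(5) ≈ -0.9589, RHS = sin(1)·cos(4) + sin(4)·cos(1) ≈ -0.9589 → holds here (LHS = RHS)
C. LHS = 5, RHS = 5 → holds here (LHS = RHS)

Answer: A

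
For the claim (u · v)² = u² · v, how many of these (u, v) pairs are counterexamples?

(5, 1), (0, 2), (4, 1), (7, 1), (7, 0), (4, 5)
1

Testing each pair:
(5, 1): LHS = 25, RHS = 25 → satisfies claim
(0, 2): LHS = 0, RHS = 0 → satisfies claim
(4, 1): LHS = 16, RHS = 16 → satisfies claim
(7, 1): LHS = 49, RHS = 49 → satisfies claim
(7, 0): LHS = 0, RHS = 0 → satisfies claim
(4, 5): LHS = 400, RHS = 80 → counterexample

That makes 1 counterexample.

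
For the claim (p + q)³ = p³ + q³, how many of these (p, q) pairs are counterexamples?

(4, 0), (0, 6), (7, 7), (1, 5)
2

Testing each pair:
(4, 0): LHS = 64, RHS = 64 → satisfies claim
(0, 6): LHS = 216, RHS = 216 → satisfies claim
(7, 7): LHS = 2744, RHS = 686 → counterexample
(1, 5): LHS = 216, RHS = 126 → counterexample

That makes 2 counterexamples.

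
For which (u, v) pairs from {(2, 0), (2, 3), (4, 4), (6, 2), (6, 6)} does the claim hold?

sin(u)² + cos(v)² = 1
Testing each pair:
(2, 0): LHS = sin(2)² + 1 ≈ 1.827, RHS = 1 → fails
(2, 3): LHS = sin(2)² + cos(3)² ≈ 1.807, RHS = 1 → fails
(4, 4): LHS = cos(4)² + sin(4)² = 1, RHS = 1 → holds
(6, 2): LHS = sin(6)² + cos(2)² ≈ 0.2513, RHS = 1 → fails
(6, 6): LHS = sin(6)² + cos(6)² = 1, RHS = 1 → holds

2 of 5 pairs satisfy the claim.

Answer: (4, 4), (6, 6)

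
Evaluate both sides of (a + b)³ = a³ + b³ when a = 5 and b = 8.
LHS = (5 + 8)³ = 2197
RHS = 5³ + 8³ = 637

LHS ≠ RHS, so the equation does not hold here.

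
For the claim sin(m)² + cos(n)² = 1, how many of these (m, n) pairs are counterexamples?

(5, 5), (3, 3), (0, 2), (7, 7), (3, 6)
2

Testing each pair:
(5, 5): LHS = cos(5)² + sin(5)² = 1, RHS = 1 → satisfies claim
(3, 3): LHS = sin(3)² + cos(3)² = 1, RHS = 1 → satisfies claim
(0, 2): LHS = cos(2)² ≈ 0.1732, RHS = 1 → counterexample
(7, 7): LHS = sin(7)² + cos(7)² = 1, RHS = 1 → satisfies claim
(3, 6): LHS = sin(3)² + cos(6)² ≈ 0.9418, RHS = 1 → counterexample

That makes 2 counterexamples.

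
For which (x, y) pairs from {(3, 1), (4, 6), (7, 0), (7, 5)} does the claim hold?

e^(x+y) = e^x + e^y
None

Testing each pair:
(3, 1): LHS = e^4 ≈ 54.6, RHS = e + e^3 ≈ 22.8 → fails
(4, 6): LHS = e^10 ≈ 22026.5, RHS = e^4 + e^6 ≈ 458 → fails
(7, 0): LHS = e^7 ≈ 1097, RHS = 1 + e^7 ≈ 1098 → fails
(7, 5): LHS = e^12 ≈ 162754.8, RHS = e^5 + e^7 ≈ 1245 → fails

No pair satisfies the claim.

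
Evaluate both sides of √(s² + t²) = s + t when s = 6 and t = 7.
LHS = √(6² + 7²) = √(85) ≈ 9.22
RHS = 6 + 7 = 13

LHS ≠ RHS (they differ by about 3.78), so the equation does not hold here.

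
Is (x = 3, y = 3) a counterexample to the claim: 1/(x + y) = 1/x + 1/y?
Yes

Substituting x = 3, y = 3:
LHS = 1/(3 + 3) = 1/6
RHS = 1/3 + 1/3 = 2/3

Since LHS ≠ RHS, this pair disproves the claim.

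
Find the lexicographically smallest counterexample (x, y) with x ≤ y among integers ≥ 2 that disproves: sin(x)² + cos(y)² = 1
(x, y) = (2, 3)

Substituting (2, 3) into the claim:
LHS = sin(2)² + cos(3)² ≈ 1.807
RHS = 1

Since LHS ≠ RHS, this pair disproves the claim, and no lexicographically smaller pair (x ≤ y, integers ≥ 2) does.

For instance (5, 7) is also a counterexample (LHS = cos(7)² + sin(5)² ≈ 1.488, RHS = 1), but it's lexicographically larger.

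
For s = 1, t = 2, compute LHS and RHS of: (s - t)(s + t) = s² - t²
LHS = (1 - 2)(1 + 2) = -3
RHS = 1² - 2² = -3

LHS = RHS: the two sides agree.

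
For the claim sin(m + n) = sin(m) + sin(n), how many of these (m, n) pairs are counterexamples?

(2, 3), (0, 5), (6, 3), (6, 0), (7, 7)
Testing each pair:
(2, 3): LHS = sin(5) ≈ -0.9589, RHS = sin(3) + sin(2) ≈ 1.05 → counterexample
(0, 5): LHS = sin(5) ≈ -0.9589, RHS = sin(5) ≈ -0.9589 → satisfies claim
(6, 3): LHS = sin(9) ≈ 0.4121, RHS = sin(6) + sin(3) ≈ -0.1383 → counterexample
(6, 0): LHS = sin(6) ≈ -0.2794, RHS = sin(6) ≈ -0.2794 → satisfies claim
(7, 7): LHS = sin(14) ≈ 0.9906, RHS = 2·sin(7) ≈ 1.314 → counterexample

That makes 3 counterexamples.

Answer: 3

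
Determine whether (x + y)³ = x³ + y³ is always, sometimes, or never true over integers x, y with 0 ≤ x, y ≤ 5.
It holds at (x, y) = (1, 0) (both sides equal 1), but fails at (x, y) = (2, 1) (LHS = 27, RHS = 9).

Answer: Sometimes true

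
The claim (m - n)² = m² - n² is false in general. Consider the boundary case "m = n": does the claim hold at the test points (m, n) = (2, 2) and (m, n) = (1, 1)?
At (2, 2): LHS = 0, RHS = 0 → equal
At (1, 1): LHS = 0, RHS = 0 → equal

So the claim does hold at both of these boundary points, even though it is not an identity.

Answer: Yes, holds at both test points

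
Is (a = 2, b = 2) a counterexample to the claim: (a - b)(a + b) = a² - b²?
No

Substituting a = 2, b = 2:
LHS = (2 - 2)(2 + 2) = 0
RHS = 2² - 2² = 0

The sides agree, so this pair does not disprove the claim.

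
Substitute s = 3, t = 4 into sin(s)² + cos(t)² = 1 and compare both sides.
LHS = sin(3)² + cos(4)² ≈ 0.4472
RHS = 1

LHS ≠ RHS (they differ by about 0.5528), so the equation does not hold here.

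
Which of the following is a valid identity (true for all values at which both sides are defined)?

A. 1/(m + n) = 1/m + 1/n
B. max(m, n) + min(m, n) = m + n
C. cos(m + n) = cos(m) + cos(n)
B

A: fails at (1, 4) — LHS = 1/5, RHS = 5/4.
B: holds — e.g. at (4, 4), both sides equal 8.
C: fails at (2, 2) — LHS = cos(4) ≈ -0.6536, RHS = 2·cos(2) ≈ -0.8323.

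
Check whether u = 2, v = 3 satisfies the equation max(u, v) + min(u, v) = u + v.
Holds

Substituting u = 2, v = 3:

LHS = max(2, 3) + min(2, 3) = 5
RHS = 2 + 3 = 5

LHS = RHS, so the equation holds at this point.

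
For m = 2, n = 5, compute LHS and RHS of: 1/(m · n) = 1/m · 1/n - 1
LHS = 1/(2 · 5) = 1/10
RHS = 1/2 · 1/5 - 1 = -9/10

LHS ≠ RHS, so the equation does not hold here.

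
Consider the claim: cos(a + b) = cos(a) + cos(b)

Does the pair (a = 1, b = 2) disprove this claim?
Yes

Substituting a = 1, b = 2:
LHS = cos(1 + 2) = cos(3) ≈ -0.99
RHS = cos(1) + cos(2) ≈ 0.1242

Since LHS ≠ RHS, this pair disproves the claim.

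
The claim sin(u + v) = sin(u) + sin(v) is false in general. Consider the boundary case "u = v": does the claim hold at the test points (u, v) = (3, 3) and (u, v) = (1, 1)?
No, fails at both test points

At (3, 3): LHS = sin(6) ≈ -0.2794 ≠ RHS = 2·sin(3) ≈ 0.2822
At (1, 1): LHS = sin(2) ≈ 0.9093 ≠ RHS = 2·sin(1) ≈ 1.683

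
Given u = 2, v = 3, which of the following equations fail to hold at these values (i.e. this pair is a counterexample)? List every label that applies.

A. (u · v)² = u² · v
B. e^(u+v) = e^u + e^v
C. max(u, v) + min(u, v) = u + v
Evaluating each claim at the given values:
A. LHS = 36, RHS = 12 → fails here (LHS ≠ RHS)
B. LHS = e^5 ≈ 148.4, RHS = e^2 + e^3 ≈ 27.47 → fails here (LHS ≠ RHS)
C. LHS = 5, RHS = 5 → holds here (LHS = RHS)

Answer: A, B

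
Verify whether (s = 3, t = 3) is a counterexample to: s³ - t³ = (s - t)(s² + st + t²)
Substituting s = 3, t = 3:
LHS = 3³ - 3³ = 0
RHS = (3 - 3)(3² + 3·3 + 3²) = 0

The sides agree, so this pair does not disprove the claim.

Answer: No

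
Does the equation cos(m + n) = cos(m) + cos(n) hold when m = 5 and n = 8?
Fails

Substituting m = 5, n = 8:

LHS = cos(5 + 8) = cos(13) ≈ 0.9074
RHS = cos(5) + cos(8) ≈ 0.1382

LHS ≠ RHS, so the equation does not hold at this point.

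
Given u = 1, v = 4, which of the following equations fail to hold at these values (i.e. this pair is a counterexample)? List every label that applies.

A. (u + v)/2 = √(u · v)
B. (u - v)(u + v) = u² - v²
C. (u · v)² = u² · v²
A

Evaluating each claim at the given values:
A. LHS = 5/2, RHS = 2 → fails here (LHS ≠ RHS)
B. LHS = -15, RHS = -15 → holds here (LHS = RHS)
C. LHS = 16, RHS = 16 → holds here (LHS = RHS)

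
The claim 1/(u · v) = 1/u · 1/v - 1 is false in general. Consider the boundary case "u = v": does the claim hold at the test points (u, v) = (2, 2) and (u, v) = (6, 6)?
No, fails at both test points

At (2, 2): LHS = 1/4 ≠ RHS = -3/4
At (6, 6): LHS = 1/36 ≠ RHS = -35/36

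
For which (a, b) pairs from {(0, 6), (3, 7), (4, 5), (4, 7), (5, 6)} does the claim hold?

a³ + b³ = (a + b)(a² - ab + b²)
All pairs

Testing each pair:
(0, 6): LHS = 216, RHS = 216 → holds
(3, 7): LHS = 370, RHS = 370 → holds
(4, 5): LHS = 189, RHS = 189 → holds
(4, 7): LHS = 407, RHS = 407 → holds
(5, 6): LHS = 341, RHS = 341 → holds

Every pair satisfies the claim.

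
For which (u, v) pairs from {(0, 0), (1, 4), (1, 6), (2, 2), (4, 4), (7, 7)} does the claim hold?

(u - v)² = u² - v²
Testing each pair:
(0, 0): LHS = 0, RHS = 0 → holds
(1, 4): LHS = 9, RHS = -15 → fails
(1, 6): LHS = 25, RHS = -35 → fails
(2, 2): LHS = 0, RHS = 0 → holds
(4, 4): LHS = 0, RHS = 0 → holds
(7, 7): LHS = 0, RHS = 0 → holds

4 of 6 pairs satisfy the claim.

Answer: (0, 0), (2, 2), (4, 4), (7, 7)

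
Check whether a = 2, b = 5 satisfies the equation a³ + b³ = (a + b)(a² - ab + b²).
Holds

Substituting a = 2, b = 5:

LHS = 2³ + 5³ = 133
RHS = (2 + 5)(2² - 2·5 + 5²) = 133

LHS = RHS, so the equation holds at this point.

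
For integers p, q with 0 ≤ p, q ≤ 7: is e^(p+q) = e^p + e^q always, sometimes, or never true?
The claim fails for every pair in the range. For instance at (p, q) = (7, 3): LHS = e^10 ≈ 22026.5, RHS = e^3 + e^7 ≈ 1117.

Answer: Never true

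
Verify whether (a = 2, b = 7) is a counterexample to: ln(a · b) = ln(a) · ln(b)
Substituting a = 2, b = 7:
LHS = ln(2 · 7) = ln(14) ≈ 2.639
RHS = ln(2) · ln(7) ≈ 1.349

Since LHS ≠ RHS, this pair disproves the claim.

Answer: Yes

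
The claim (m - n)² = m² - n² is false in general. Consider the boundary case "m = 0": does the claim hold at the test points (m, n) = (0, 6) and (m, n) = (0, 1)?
No, fails at both test points

At (0, 6): LHS = 36 ≠ RHS = -36
At (0, 1): LHS = 1 ≠ RHS = -1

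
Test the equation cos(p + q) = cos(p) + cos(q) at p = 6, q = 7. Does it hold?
Fails

Substituting p = 6, q = 7:

LHS = cos(6 + 7) = cos(13) ≈ 0.9074
RHS = cos(6) + cos(7) ≈ 1.714

LHS ≠ RHS, so the equation does not hold at this point.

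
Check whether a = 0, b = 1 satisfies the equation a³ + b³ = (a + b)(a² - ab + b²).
Substituting a = 0, b = 1:

LHS = 0³ + 1³ = 1
RHS = (0 + 1)(0² - 0·1 + 1²) = 1

LHS = RHS, so the equation holds at this point.

Answer: Holds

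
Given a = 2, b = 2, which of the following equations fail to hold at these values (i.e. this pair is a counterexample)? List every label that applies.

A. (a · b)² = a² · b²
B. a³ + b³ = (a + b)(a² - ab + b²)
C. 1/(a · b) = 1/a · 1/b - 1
Evaluating each claim at the given values:
A. LHS = 16, RHS = 16 → holds here (LHS = RHS)
B. LHS = 16, RHS = 16 → holds here (LHS = RHS)
C. LHS = 1/4, RHS = -3/4 → fails here (LHS ≠ RHS)

Answer: C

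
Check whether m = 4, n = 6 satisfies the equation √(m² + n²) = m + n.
Fails

Substituting m = 4, n = 6:

LHS = √(4² + 6²) = 2·√(13) ≈ 7.211
RHS = 4 + 6 = 10

LHS ≠ RHS, so the equation does not hold at this point.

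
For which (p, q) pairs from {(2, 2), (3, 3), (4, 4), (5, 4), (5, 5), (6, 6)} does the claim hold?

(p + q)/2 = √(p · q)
(2, 2), (3, 3), (4, 4), (5, 5), (6, 6)

Testing each pair:
(2, 2): LHS = 2, RHS = 2 → holds
(3, 3): LHS = 3, RHS = 3 → holds
(4, 4): LHS = 4, RHS = 4 → holds
(5, 4): LHS = 9/2, RHS = 2·√(5) ≈ 4.472 → fails
(5, 5): LHS = 5, RHS = 5 → holds
(6, 6): LHS = 6, RHS = 6 → holds

5 of 6 pairs satisfy the claim.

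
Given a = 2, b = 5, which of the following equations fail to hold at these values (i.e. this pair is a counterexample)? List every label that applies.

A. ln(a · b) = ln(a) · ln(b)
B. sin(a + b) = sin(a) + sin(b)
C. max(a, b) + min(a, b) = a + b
Evaluating each claim at the given values:
A. LHS = ln(10) ≈ 2.303, RHS = ln(2)·ln(5) ≈ 1.116 → fails here (LHS ≠ RHS)
B. LHS = sin(7) ≈ 0.657, RHS = sin(5) + sin(2) ≈ -0.04963 → fails here (LHS ≠ RHS)
C. LHS = 7, RHS = 7 → holds here (LHS = RHS)

Answer: A, B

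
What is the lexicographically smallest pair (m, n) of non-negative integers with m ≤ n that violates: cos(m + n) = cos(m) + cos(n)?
Substituting (0, 0) into the claim:
LHS = cos(0 + 0) = 1
RHS = cos(0) + cos(0) = 2

Since LHS ≠ RHS, this pair disproves the claim, and no lexicographically smaller pair (m ≤ n, non-negative integers) does.

For instance (5, 6) is also a counterexample (LHS = cos(11) ≈ 0.004426, RHS = cos(5) + cos(6) ≈ 1.244), but it's lexicographically larger.

Answer: (m, n) = (0, 0)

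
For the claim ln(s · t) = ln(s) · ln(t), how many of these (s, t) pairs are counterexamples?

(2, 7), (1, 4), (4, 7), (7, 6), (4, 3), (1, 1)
5

Testing each pair:
(2, 7): LHS = ln(14) ≈ 2.639, RHS = ln(2)·ln(7) ≈ 1.349 → counterexample
(1, 4): LHS = ln(4) ≈ 1.386, RHS = 0 → counterexample
(4, 7): LHS = ln(28) ≈ 3.332, RHS = ln(4)·ln(7) ≈ 2.698 → counterexample
(7, 6): LHS = ln(42) ≈ 3.738, RHS = ln(6)·ln(7) ≈ 3.487 → counterexample
(4, 3): LHS = ln(12) ≈ 2.485, RHS = ln(3)·ln(4) ≈ 1.523 → counterexample
(1, 1): LHS = 0, RHS = 0 → satisfies claim

That makes 5 counterexamples.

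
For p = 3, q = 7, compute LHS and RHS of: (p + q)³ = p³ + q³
LHS = (3 + 7)³ = 1000
RHS = 3³ + 7³ = 370

LHS ≠ RHS, so the equation does not hold here.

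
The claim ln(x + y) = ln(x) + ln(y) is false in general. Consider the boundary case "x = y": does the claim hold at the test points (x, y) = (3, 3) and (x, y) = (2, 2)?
At (3, 3): LHS = ln(6) ≈ 1.792 ≠ RHS = 2·ln(3) ≈ 2.197
At (2, 2): LHS = ln(4) ≈ 1.386, RHS = 2·ln(2) ≈ 1.386 → equal

Answer: Only at (2, 2)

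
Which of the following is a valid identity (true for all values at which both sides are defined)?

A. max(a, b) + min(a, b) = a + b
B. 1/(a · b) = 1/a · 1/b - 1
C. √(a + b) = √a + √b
A

A: holds — e.g. at (3, 7), both sides equal 10.
B: fails at (4, 6) — LHS = 1/24, RHS = -23/24.
C: fails at (3, 7) — LHS = √(10) ≈ 3.162, RHS = √(3) + √(7) ≈ 4.378.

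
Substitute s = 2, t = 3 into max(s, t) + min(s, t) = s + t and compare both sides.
LHS = max(2, 3) + min(2, 3) = 5
RHS = 2 + 3 = 5

LHS = RHS: the two sides agree.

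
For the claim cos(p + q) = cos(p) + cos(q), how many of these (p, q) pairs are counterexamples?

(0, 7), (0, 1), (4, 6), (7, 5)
Testing each pair:
(0, 7): LHS = cos(7) ≈ 0.7539, RHS = cos(7) + 1 ≈ 1.754 → counterexample
(0, 1): LHS = cos(1) ≈ 0.5403, RHS = cos(1) + 1 ≈ 1.54 → counterexample
(4, 6): LHS = cos(10) ≈ -0.8391, RHS = cos(4) + cos(6) ≈ 0.3065 → counterexample
(7, 5): LHS = cos(12) ≈ 0.8439, RHS = cos(5) + cos(7) ≈ 1.038 → counterexample

That makes 4 counterexamples.

Answer: 4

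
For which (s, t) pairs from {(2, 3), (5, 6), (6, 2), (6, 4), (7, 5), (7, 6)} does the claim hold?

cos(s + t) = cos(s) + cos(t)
None

Testing each pair:
(2, 3): LHS = cos(5) ≈ 0.2837, RHS = cos(3) + cos(2) ≈ -1.406 → fails
(5, 6): LHS = cos(11) ≈ 0.004426, RHS = cos(5) + cos(6) ≈ 1.244 → fails
(6, 2): LHS = cos(8) ≈ -0.1455, RHS = cos(2) + cos(6) ≈ 0.544 → fails
(6, 4): LHS = cos(10) ≈ -0.8391, RHS = cos(4) + cos(6) ≈ 0.3065 → fails
(7, 5): LHS = cos(12) ≈ 0.8439, RHS = cos(5) + cos(7) ≈ 1.038 → fails
(7, 6): LHS = cos(13) ≈ 0.9074, RHS = cos(7) + cos(6) ≈ 1.714 → fails

No pair satisfies the claim.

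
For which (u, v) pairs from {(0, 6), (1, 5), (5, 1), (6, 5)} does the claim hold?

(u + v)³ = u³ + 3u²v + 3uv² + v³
All pairs

Testing each pair:
(0, 6): LHS = 216, RHS = 216 → holds
(1, 5): LHS = 216, RHS = 216 → holds
(5, 1): LHS = 216, RHS = 216 → holds
(6, 5): LHS = 1331, RHS = 1331 → holds

Every pair satisfies the claim.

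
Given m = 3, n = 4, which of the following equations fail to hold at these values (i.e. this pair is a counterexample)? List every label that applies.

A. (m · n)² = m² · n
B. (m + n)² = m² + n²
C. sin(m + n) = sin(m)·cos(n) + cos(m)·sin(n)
Evaluating each claim at the given values:
A. LHS = 144, RHS = 36 → fails here (LHS ≠ RHS)
B. LHS = 49, RHS = 25 → fails here (LHS ≠ RHS)
C. LHS = sin(7) ≈ 0.657, RHS = sin(3)·cos(4) + sin(4)·cos(3) ≈ 0.657 → holds here (LHS = RHS)

Answer: A, B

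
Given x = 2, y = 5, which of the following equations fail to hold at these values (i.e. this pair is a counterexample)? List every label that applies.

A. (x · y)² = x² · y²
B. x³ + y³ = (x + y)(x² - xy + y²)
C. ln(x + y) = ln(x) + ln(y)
Evaluating each claim at the given values:
A. LHS = 100, RHS = 100 → holds here (LHS = RHS)
B. LHS = 133, RHS = 133 → holds here (LHS = RHS)
C. LHS = ln(7) ≈ 1.946, RHS = ln(2) + ln(5) ≈ 2.303 → fails here (LHS ≠ RHS)

Answer: C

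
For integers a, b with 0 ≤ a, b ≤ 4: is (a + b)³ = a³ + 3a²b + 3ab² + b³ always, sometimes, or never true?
The identity holds for every pair in the range. For instance at (a, b) = (1, 4): both sides equal 125.

Answer: Always true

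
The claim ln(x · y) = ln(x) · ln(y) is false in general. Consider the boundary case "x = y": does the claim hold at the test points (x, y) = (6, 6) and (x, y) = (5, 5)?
At (6, 6): LHS = ln(36) ≈ 3.584 ≠ RHS = ln(6)² ≈ 3.21
At (5, 5): LHS = ln(25) ≈ 3.219 ≠ RHS = ln(5)² ≈ 2.59

Answer: No, fails at both test points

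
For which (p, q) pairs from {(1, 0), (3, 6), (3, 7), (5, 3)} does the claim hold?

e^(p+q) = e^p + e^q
Testing each pair:
(1, 0): LHS = e ≈ 2.718, RHS = 1 + e ≈ 3.718 → fails
(3, 6): LHS = e^9 ≈ 8103, RHS = e^3 + e^6 ≈ 423.5 → fails
(3, 7): LHS = e^10 ≈ 22026.5, RHS = e^3 + e^7 ≈ 1117 → fails
(5, 3): LHS = e^8 ≈ 2981, RHS = e^3 + e^5 ≈ 168.5 → fails

No pair satisfies the claim.

Answer: None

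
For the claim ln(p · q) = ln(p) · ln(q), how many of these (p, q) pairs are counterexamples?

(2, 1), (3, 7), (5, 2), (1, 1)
3

Testing each pair:
(2, 1): LHS = ln(2) ≈ 0.6931, RHS = 0 → counterexample
(3, 7): LHS = ln(21) ≈ 3.045, RHS = ln(3)·ln(7) ≈ 2.138 → counterexample
(5, 2): LHS = ln(10) ≈ 2.303, RHS = ln(2)·ln(5) ≈ 1.116 → counterexample
(1, 1): LHS = 0, RHS = 0 → satisfies claim

That makes 3 counterexamples.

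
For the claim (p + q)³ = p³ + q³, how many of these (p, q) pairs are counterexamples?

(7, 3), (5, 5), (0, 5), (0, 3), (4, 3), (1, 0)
Testing each pair:
(7, 3): LHS = 1000, RHS = 370 → counterexample
(5, 5): LHS = 1000, RHS = 250 → counterexample
(0, 5): LHS = 125, RHS = 125 → satisfies claim
(0, 3): LHS = 27, RHS = 27 → satisfies claim
(4, 3): LHS = 343, RHS = 91 → counterexample
(1, 0): LHS = 1, RHS = 1 → satisfies claim

That makes 3 counterexamples.

Answer: 3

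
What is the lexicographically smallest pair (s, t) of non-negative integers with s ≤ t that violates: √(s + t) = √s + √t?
(s, t) = (1, 1)

Substituting (1, 1) into the claim:
LHS = √(1 + 1) = √(2) ≈ 1.414
RHS = √1 + √1 = 2

Since LHS ≠ RHS, this pair disproves the claim, and no lexicographically smaller pair (s ≤ t, non-negative integers) does.

For instance (1, 2) is also a counterexample (LHS = √(3) ≈ 1.732, RHS = 1 + √(2) ≈ 2.414), but it's lexicographically larger.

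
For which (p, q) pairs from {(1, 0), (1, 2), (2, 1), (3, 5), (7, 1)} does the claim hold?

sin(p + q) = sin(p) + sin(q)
Testing each pair:
(1, 0): LHS = sin(1) ≈ 0.8415, RHS = sin(1) ≈ 0.8415 → holds
(1, 2): LHS = sin(3) ≈ 0.1411, RHS = sin(1) + sin(2) ≈ 1.751 → fails
(2, 1): LHS = sin(3) ≈ 0.1411, RHS = sin(1) + sin(2) ≈ 1.751 → fails
(3, 5): LHS = sin(8) ≈ 0.9894, RHS = sin(5) + sin(3) ≈ -0.8178 → fails
(7, 1): LHS = sin(8) ≈ 0.9894, RHS = sin(7) + sin(1) ≈ 1.498 → fails

1 of 5 pairs satisfies the claim.

Answer: (1, 0)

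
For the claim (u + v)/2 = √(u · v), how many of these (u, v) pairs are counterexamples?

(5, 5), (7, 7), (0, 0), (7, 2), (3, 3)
Testing each pair:
(5, 5): LHS = 5, RHS = 5 → satisfies claim
(7, 7): LHS = 7, RHS = 7 → satisfies claim
(0, 0): LHS = 0, RHS = 0 → satisfies claim
(7, 2): LHS = 9/2, RHS = √(14) ≈ 3.742 → counterexample
(3, 3): LHS = 3, RHS = 3 → satisfies claim

That makes 1 counterexample.

Answer: 1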